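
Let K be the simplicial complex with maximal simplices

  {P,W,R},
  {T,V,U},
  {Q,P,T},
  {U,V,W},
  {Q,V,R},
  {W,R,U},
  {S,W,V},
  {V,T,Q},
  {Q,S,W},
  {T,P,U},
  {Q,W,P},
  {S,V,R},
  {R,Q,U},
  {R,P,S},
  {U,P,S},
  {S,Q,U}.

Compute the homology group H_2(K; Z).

K has 8 vertices, 24 edges, 16 triangles.
rank ∂_2 = 15, rank ∂_3 = 0 ⇒ b_2 = 16 − 15 − 0 = 1. So H_2 ≅ Z.

H_2 = Z.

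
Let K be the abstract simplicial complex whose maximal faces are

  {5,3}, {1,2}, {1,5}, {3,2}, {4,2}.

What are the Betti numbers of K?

Order the vertices as 1 < 2 < 3 < 4 < 5. Listing each simplex with vertices in this order, K has dimension 1 with simplices:

  0-simplices (5): [1], [2], [3], [4], [5]
  1-simplices (5): [1,2], [1,5], [2,3], [2,4], [3,5]

giving chain groups C_0 ≅ Z^5, C_1 ≅ Z^5.

The boundary map ∂_1: C_1 → C_0 sends each edge [p,q] (with p < q) to q − p.
This gives a 5×5 integer matrix of rank 4; reducing to Smith normal form yields diagonal entries (1,1,1,1).

Reading off H_k = ker ∂_k / im ∂_{k+1}:

  H_0: rank C_0 − rank ∂_1 = 5 − 4 = 1, and the invariant factors of ∂_1 are all 1, so H_0 = Z.
  H_1: rank ker ∂_1 − rank ∂_2 = (5 − 4) − 0 = 1, and there is no ∂_2, so H_1 = Z.

As a check, the Euler characteristic is 5 − 5 = 0, which agrees with 1 − 1 = 0.

Hence the Betti numbers are b_0 = 1, b_1 = 1.

b_0 = 1, b_1 = 1.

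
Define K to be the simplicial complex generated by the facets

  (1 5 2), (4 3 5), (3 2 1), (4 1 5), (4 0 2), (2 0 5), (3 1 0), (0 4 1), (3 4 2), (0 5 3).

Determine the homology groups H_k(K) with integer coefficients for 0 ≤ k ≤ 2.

We work with the vertex ordering 0 < 1 < 2 < 3 < 4 < 5. The simplices of K, each written with vertices in increasing order, are:

  0-simplices (6): [0], [1], [2], [3], [4], [5]
  1-simplices (15): [0,1], [0,2], [0,3], [0,4], [0,5], [1,2], [1,3], [1,4], [1,5], [2,3], [2,4], [2,5], [3,4], [3,5], [4,5]
  2-simplices (10): [0,1,3], [0,1,4], [0,2,4], [0,2,5], [0,3,5], [1,2,3], [1,2,5], [1,4,5], [2,3,4], [3,4,5]

Hence C_0 ≅ Z^6, C_1 ≅ Z^15, C_2 ≅ Z^10.

Boundary ∂_1: C_1 → C_0 is given by ∂[p,q] = [q] − [p]. For instance
  ∂[0,2] = [2] − [0].
The 6×15 boundary matrix has rank 5 and Smith normal form diag(1,1,1,1,1).

∂_2: C_2 → C_1 sends each 2-simplex [p,q,r] to [q,r] − [p,r] + [p,q]. For instance
  ∂[0,3,5] = [3,5] − [0,5] + [0,3],
  ∂[2,3,4] = [3,4] − [2,4] + [2,3].
The resulting 15×10 matrix has rank 10, and its Smith normal form has invariant factors (1,1,1,1,1,1,1,1,1,2).

Reading off H_k = ker ∂_k / im ∂_{k+1}:

  H_0: rank C_0 − rank ∂_1 = 6 − 5 = 1, and the invariant factors of ∂_1 are all 1, so H_0 = Z.
  H_1: rank ker ∂_1 − rank ∂_2 = (15 − 5) − 10 = 0, and ∂_2 has invariant factor 2 > 1, so H_1 = Z/2.
  H_2: rank ker ∂_2 − rank ∂_3 = (10 − 10) − 0 = 0, and there is no ∂_3, so H_2 = 0.

As a check, the Euler characteristic is 6 − 15 + 10 = 1, which agrees with 1 − 0 + 0 = 1.
(K is a triangulation of the real projective plane RP^2.)

H_0 = Z,  H_1 = Z/2,  H_2 = 0.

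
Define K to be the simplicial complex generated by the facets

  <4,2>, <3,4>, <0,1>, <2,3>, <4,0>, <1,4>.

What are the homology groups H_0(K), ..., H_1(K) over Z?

K has 5 vertices, 6 edges.
rank ∂_0 = 0, rank ∂_1 = 4 ⇒ b_0 = 5 − 0 − 4 = 1; all invariant factors of ∂_1 are 1 so no torsion. So H_0 = Z.
rank ∂_1 = 4, rank ∂_2 = 0 ⇒ b_1 = 6 − 4 − 0 = 2. So H_1 = Z^2.

H_0 = Z,  H_1 = Z^2.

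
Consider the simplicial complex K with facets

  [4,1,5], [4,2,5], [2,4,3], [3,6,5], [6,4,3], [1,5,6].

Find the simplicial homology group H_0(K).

We work with the vertex ordering 1 < 2 < 3 < 4 < 5 < 6. The simplices of K, each written with vertices in increasing order, are:

  0-simplices (6): [1], [2], [3], [4], [5], [6]
  1-simplices (12): [1,4], [1,5], [1,6], [2,3], [2,4], [2,5], [3,4], [3,5], [3,6], [4,5], [4,6], [5,6]
  2-simplices (6): [1,4,5], [1,5,6], [2,3,4], [2,4,5], [3,4,6], [3,5,6]

so the chain groups are C_0 ≅ Z^6, C_1 ≅ Z^12, C_2 ≅ Z^6.

∂_1: C_1 → C_0 is given by ∂[p,q] = [q] − [p]. For instance
  ∂[2,4] = [4] − [2].
This gives a 6×12 integer matrix of rank 5; reducing to Smith normal form yields diagonal entries (1,1,1,1,1).

∂_2: C_2 → C_1 acts by ∂[p,q,r] = [q,r] − [p,r] + [p,q]. For instance
  ∂[1,4,5] = [4,5] − [1,5] + [1,4],
  ∂[2,4,5] = [4,5] − [2,5] + [2,4].
This gives a 12×6 integer matrix of rank 6; reducing to Smith normal form yields diagonal entries (1,1,1,1,1,1).

Computing H_k = (kernel of ∂_k) / (image of ∂_{k+1}):

  H_0: rank C_0 − rank ∂_1 = 6 − 5 = 1, and the invariant factors of ∂_1 are all 1, so H_0 ≅ Z.

H_0 ≅ Z.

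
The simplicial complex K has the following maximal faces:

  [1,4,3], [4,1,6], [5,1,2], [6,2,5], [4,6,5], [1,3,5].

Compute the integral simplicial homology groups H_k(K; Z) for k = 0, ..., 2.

We work with the vertex ordering 1 < 2 < 3 < 4 < 5 < 6. The simplices of K, each written with vertices in increasing order, are:

  0-simplices (6): [1], [2], [3], [4], [5], [6]
  1-simplices (12): [1,2], [1,3], [1,4], [1,5], [1,6], [2,5], [2,6], [3,4], [3,5], [4,5], [4,6], [5,6]
  2-simplices (6): [1,2,5], [1,3,4], [1,3,5], [1,4,6], [2,5,6], [4,5,6]

so the chain groups are C_0 ≅ Z^6, C_1 ≅ Z^12, C_2 ≅ Z^6.

Boundary ∂_1: C_1 → C_0 sends each edge [p,q] (with p < q) to q − p.
This gives a 6×12 integer matrix of rank 5; reducing to Smith normal form yields diagonal entries (1,1,1,1,1).

The boundary map ∂_2: C_2 → C_1 acts by ∂[p,q,r] = [q,r] − [p,r] + [p,q]. For instance
  ∂[2,5,6] = [5,6] − [2,6] + [2,5],
  ∂[4,5,6] = [5,6] − [4,6] + [4,5].
The 12×6 boundary matrix has rank 6 and Smith normal form diag(1,1,1,1,1,1).

Computing H_k = (kernel of ∂_k) / (image of ∂_{k+1}):

  H_0: rank C_0 − rank ∂_1 = 6 − 5 = 1, and the invariant factors of ∂_1 are all 1, so H_0 ≅ Z.
  H_1: rank ker ∂_1 − rank ∂_2 = (12 − 5) − 6 = 1, and the invariant factors of ∂_2 are all 1, so H_1 ≅ Z.
  H_2: rank ker ∂_2 − rank ∂_3 = (6 − 6) − 0 = 0, and there is no ∂_3, so H_2 ≅ 0.

As a check, the Euler characteristic is 6 − 12 + 6 = 0, which agrees with 1 − 1 + 0 = 0.

H_0 ≅ Z,  H_1 ≅ Z,  H_2 = 0.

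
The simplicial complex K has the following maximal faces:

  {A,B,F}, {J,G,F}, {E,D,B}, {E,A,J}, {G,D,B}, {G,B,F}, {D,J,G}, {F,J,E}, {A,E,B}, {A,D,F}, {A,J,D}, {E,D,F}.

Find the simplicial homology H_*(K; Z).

H_0 ≅ Z,  H_1 ≅ Z/2Z,  H_2 = 0.

Take the total order A < B < D < E < F < G < J on the vertex set. Then K (dimension 2) consists of the simplices:

  0-simplices (7): A, B, D, E, F, G, J
  1-simplices (18): AB, AD, AE, AF, AJ, BD, BE, BF, BG, DE, DF, DG, DJ, EF, EJ, FG, FJ, GJ
  2-simplices (12): ABE, ABF, ADF, ADJ, AEJ, BDE, BDG, BFG, DEF, DGJ, EFJ, FGJ

so the chain groups are C_0 ≅ Z^7, C_1 ≅ Z^18, C_2 ≅ Z^12.

The boundary map ∂_1: C_1 → C_0 maps an edge to its endpoints' difference, ∂[p,q] = q − p.
The 7×18 boundary matrix has rank 6 and Smith normal form diag(1,1,1,1,1,1).

The boundary map ∂_2: C_2 → C_1 sends each 2-simplex [p,q,r] to [q,r] − [p,r] + [p,q]. For instance
  ∂DEF = EF − DF + DE,
  ∂FGJ = GJ − FJ + FG.
This gives a 18×12 integer matrix of rank 12; reducing to Smith normal form yields diagonal entries (1,1,1,1,1,1,1,1,1,1,1,2).

From H_k ≅ ker(∂_k) / im(∂_{k+1}) we obtain:

  H_0: rank C_0 − rank ∂_1 = 7 − 6 = 1, and the invariant factors of ∂_1 are all 1, so H_0 ≅ Z.
  H_1: rank ker ∂_1 − rank ∂_2 = (18 − 6) − 12 = 0, and ∂_2 has invariant factor 2 > 1, so H_1 ≅ Z/2Z.
  H_2: rank ker ∂_2 − rank ∂_3 = (12 − 12) − 0 = 0, and there is no ∂_3, so H_2 ≅ 0.

As a check, the Euler characteristic is 7 − 18 + 12 = 1, which agrees with 1 − 0 + 0 = 1.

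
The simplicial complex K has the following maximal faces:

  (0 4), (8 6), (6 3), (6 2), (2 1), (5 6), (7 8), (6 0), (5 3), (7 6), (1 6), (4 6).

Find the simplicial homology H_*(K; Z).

We work with the vertex ordering 0 < 1 < 2 < 3 < 4 < 5 < 6 < 7 < 8. The simplices of K, each written with vertices in increasing order, are:

  0-simplices (9): [0], [1], [2], [3], [4], [5], [6], [7], [8]
  1-simplices (12): [0,4], [0,6], [1,2], [1,6], [2,6], [3,5], [3,6], [4,6], [5,6], [6,7], [6,8], [7,8]

Hence C_0 ≅ Z^9, C_1 ≅ Z^12.

∂_1: C_1 → C_0 is given by ∂[p,q] = [q] − [p]. For instance
  ∂[6,7] = [7] − [6].
The resulting 9×12 matrix has rank 8, and its Smith normal form has invariant factors (1,1,1,1,1,1,1,1).

Now H_k = ker ∂_k / im ∂_{k+1}, so:

  H_0: rank C_0 − rank ∂_1 = 9 − 8 = 1, and the invariant factors of ∂_1 are all 1, so H_0 ≅ Z.
  H_1: rank ker ∂_1 − rank ∂_2 = (12 − 8) − 0 = 4, and there is no ∂_2, so H_1 ≅ Z^4.

H_0 = Z,  H_1 = Z^4.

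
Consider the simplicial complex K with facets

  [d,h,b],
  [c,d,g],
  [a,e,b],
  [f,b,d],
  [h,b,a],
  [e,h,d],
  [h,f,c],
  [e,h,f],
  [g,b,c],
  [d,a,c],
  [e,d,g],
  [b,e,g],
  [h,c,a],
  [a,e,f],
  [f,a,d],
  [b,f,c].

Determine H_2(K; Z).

We work with the vertex ordering a < b < c < d < e < f < g < h. The simplices of K, each written with vertices in increasing order, are:

  0-simplices (8): a, b, c, d, e, f, g, h
  1-simplices (24): ab, ac, ad, ae, af, ah, bc, bd, be, bf, bg, bh, cd, cf, cg, ch, de, df, dg, dh, ef, eg, eh, fh
  2-simplices (16): abe, abh, acd, ach, adf, aef, bcf, bcg, bdf, bdh, beg, cdg, cfh, deg, deh, efh

so the chain groups are C_0 ≅ Z^8, C_1 ≅ Z^24, C_2 ≅ Z^16.

The boundary map ∂_1: C_1 → C_0 sends each edge [p,q] (with p < q) to q − p. For instance
  ∂ad = d − a.
The 8×24 boundary matrix has rank 7 and Smith normal form diag(1,1,1,1,1,1,1).

∂_2: C_2 → C_1 sends each 2-simplex [p,q,r] to [q,r] − [p,r] + [p,q]. For instance
  ∂bcf = cf − bf + bc,
  ∂ach = ch − ah + ac.
The resulting 24×16 matrix has rank 15, and its Smith normal form has invariant factors (1,1,1,1,1,1,1,1,1,1,1,1,1,1,1).

From H_k ≅ ker(∂_k) / im(∂_{k+1}) we obtain:

  H_2: rank ker ∂_2 − rank ∂_3 = (16 − 15) − 0 = 1, and there is no ∂_3, so H_2 = Z.

H_2 = Z.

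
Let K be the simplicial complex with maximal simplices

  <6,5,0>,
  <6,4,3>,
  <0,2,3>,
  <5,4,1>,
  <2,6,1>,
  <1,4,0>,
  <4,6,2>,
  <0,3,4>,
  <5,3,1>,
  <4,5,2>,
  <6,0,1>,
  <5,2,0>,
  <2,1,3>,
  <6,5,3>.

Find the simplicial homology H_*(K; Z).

K has 7 vertices, 21 edges, 14 triangles.
rank ∂_0 = 0, rank ∂_1 = 6 ⇒ b_0 = 7 − 0 − 6 = 1; all invariant factors of ∂_1 are 1 so no torsion. So H_0 ≅ Z.
rank ∂_1 = 6, rank ∂_2 = 13 ⇒ b_1 = 21 − 6 − 13 = 2; all invariant factors of ∂_2 are 1 so no torsion. So H_1 ≅ Z^2.
rank ∂_2 = 13, rank ∂_3 = 0 ⇒ b_2 = 14 − 13 − 0 = 1. So H_2 ≅ Z.

H_0 = Z,  H_1 = Z^2,  H_2 = Z.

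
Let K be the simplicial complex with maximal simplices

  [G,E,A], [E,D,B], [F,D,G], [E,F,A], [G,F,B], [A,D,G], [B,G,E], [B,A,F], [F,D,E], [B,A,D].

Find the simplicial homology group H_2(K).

We work with the vertex ordering A < B < D < E < F < G. The simplices of K, each written with vertices in increasing order, are:

  0-simplices (6): A, B, D, E, F, G
  1-simplices (15): AB, AD, AE, AF, AG, BD, BE, BF, BG, DE, DF, DG, EF, EG, FG
  2-simplices (10): ABD, ABF, ADG, AEF, AEG, BDE, BEG, BFG, DEF, DFG

giving chain groups C_0 ≅ Z^6, C_1 ≅ Z^15, C_2 ≅ Z^10.

The boundary map ∂_1: C_1 → C_0 maps an edge to its endpoints' difference, ∂[p,q] = q − p.
This gives a 6×15 integer matrix of rank 5; reducing to Smith normal form yields diagonal entries (1,1,1,1,1).

The boundary map ∂_2: C_2 → C_1 acts by ∂[p,q,r] = [q,r] − [p,r] + [p,q]. For instance
  ∂AEF = EF − AF + AE,
  ∂BFG = FG − BG + BF.
The resulting 15×10 matrix has rank 10, and its Smith normal form has invariant factors (1,1,1,1,1,1,1,1,1,2).

Now H_k = ker ∂_k / im ∂_{k+1}, so:

  H_2: rank ker ∂_2 − rank ∂_3 = (10 − 10) − 0 = 0, and there is no ∂_3, so H_2 ≅ 0.

H_2 = 0.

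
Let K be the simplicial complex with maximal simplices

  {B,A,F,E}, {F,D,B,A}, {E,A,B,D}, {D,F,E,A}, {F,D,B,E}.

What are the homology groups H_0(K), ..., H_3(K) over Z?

Fix the vertex order A < B < D < E < F and write every simplex with vertices in increasing order. Then dim K = 3 and the simplices of K are:

  0-simplices (5): A, B, D, E, F
  1-simplices (10): AB, AD, AE, AF, BD, BE, BF, DE, DF, EF
  2-simplices (10): ABD, ABE, ABF, ADE, ADF, AEF, BDE, BDF, BEF, DEF
  3-simplices (5): ABDE, ABDF, ABEF, ADEF, BDEF

Hence C_0 ≅ Z^5, C_1 ≅ Z^10, C_2 ≅ Z^10, C_3 ≅ Z^5.

Boundary ∂_1: C_1 → C_0 is given by ∂[p,q] = [q] − [p]. For instance
  ∂DE = E − D.
The resulting 5×10 matrix has rank 4, and its Smith normal form has invariant factors (1,1,1,1).

Boundary ∂_2: C_2 → C_1 maps a triangle to the signed sum of its edges. For instance
  ∂AEF = EF − AF + AE,
  ∂ABD = BD − AD + AB.
This gives a 10×10 integer matrix of rank 6; reducing to Smith normal form yields diagonal entries (1,1,1,1,1,1).

Boundary ∂_3: C_3 → C_2 sends each 3-simplex σ to the alternating sum Σ_i (−1)^i (σ with its i-th vertex removed). For instance
  ∂ABDE = BDE − ADE + ABE − ABD,
  ∂ABEF = BEF − AEF + ABF − ABE.
The resulting 10×5 matrix has rank 4, and its Smith normal form has invariant factors (1,1,1,1).

Now H_k = ker ∂_k / im ∂_{k+1}, so:

  H_0: rank C_0 − rank ∂_1 = 5 − 4 = 1, and the invariant factors of ∂_1 are all 1, so H_0 = Z.
  H_1: rank ker ∂_1 − rank ∂_2 = (10 − 4) − 6 = 0, and the invariant factors of ∂_2 are all 1, so H_1 = 0.
  H_2: rank ker ∂_2 − rank ∂_3 = (10 − 6) − 4 = 0, and the invariant factors of ∂_3 are all 1, so H_2 = 0.
  H_3: rank ker ∂_3 − rank ∂_4 = (5 − 4) − 0 = 1, and there is no ∂_4, so H_3 = Z.

H_0 = Z,  H_1 = 0,  H_2 = 0,  H_3 = Z.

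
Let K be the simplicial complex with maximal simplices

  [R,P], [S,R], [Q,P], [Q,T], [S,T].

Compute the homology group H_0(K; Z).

H_0 = Z.

K has 5 vertices, 5 edges.
rank ∂_0 = 0, rank ∂_1 = 4 ⇒ b_0 = 5 − 0 − 4 = 1; all invariant factors of ∂_1 are 1 so no torsion. So H_0 ≅ Z.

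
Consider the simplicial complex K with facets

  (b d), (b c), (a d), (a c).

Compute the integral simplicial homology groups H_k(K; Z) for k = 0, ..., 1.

H_0 = Z,  H_1 = Z.

Take the total order a < b < c < d on the vertex set. Then K (dimension 1) consists of the simplices:

  0-simplices (4): a, b, c, d
  1-simplices (4): ac, ad, bc, bd

Hence C_0 ≅ Z^4, C_1 ≅ Z^4.

The boundary map ∂_1: C_1 → C_0 maps an edge to its endpoints' difference, ∂[p,q] = q − p. For instance
  ∂ad = d − a.
As a 4×4 matrix over Z this has rank 3, with invariant factors (1,1,1).

From H_k ≅ ker(∂_k) / im(∂_{k+1}) we obtain:

  H_0: rank C_0 − rank ∂_1 = 4 − 3 = 1, and the invariant factors of ∂_1 are all 1, so H_0 = Z.
  H_1: rank ker ∂_1 − rank ∂_2 = (4 − 3) − 0 = 1, and there is no ∂_2, so H_1 = Z.

As a check, the Euler characteristic is 4 − 4 = 0, which agrees with 1 − 1 = 0.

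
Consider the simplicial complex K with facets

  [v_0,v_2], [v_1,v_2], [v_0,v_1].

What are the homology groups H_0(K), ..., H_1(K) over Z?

H_0 ≅ Z,  H_1 ≅ Z.

Order the vertices as v_0 < v_1 < v_2. Listing each simplex with vertices in this order, K has dimension 1 with simplices:

  0-simplices (3): [v_0], [v_1], [v_2]
  1-simplices (3): [v_0,v_1], [v_0,v_2], [v_1,v_2]

Hence C_0 ≅ Z^3, C_1 ≅ Z^3.

∂_1: C_1 → C_0 sends each edge [p,q] (with p < q) to q − p.
This gives a 3×3 integer matrix of rank 2; reducing to Smith normal form yields diagonal entries (1,1).

Computing H_k = (kernel of ∂_k) / (image of ∂_{k+1}):

  H_0: rank C_0 − rank ∂_1 = 3 − 2 = 1, and the invariant factors of ∂_1 are all 1, so H_0 ≅ Z.
  H_1: rank ker ∂_1 − rank ∂_2 = (3 − 2) − 0 = 1, and there is no ∂_2, so H_1 ≅ Z.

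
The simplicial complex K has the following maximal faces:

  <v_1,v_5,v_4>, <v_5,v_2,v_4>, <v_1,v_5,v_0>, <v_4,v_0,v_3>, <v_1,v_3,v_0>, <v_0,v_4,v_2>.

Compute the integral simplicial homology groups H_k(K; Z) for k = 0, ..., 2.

H_0 ≅ Z,  H_1 ≅ Z,  H_2 = 0.

Fix the vertex order v_0 < v_1 < v_2 < v_3 < v_4 < v_5 and write every simplex with vertices in increasing order. Then dim K = 2 and the simplices of K are:

  0-simplices (6): [v_0], [v_1], [v_2], [v_3], [v_4], [v_5]
  1-simplices (12): [v_0,v_1], [v_0,v_2], [v_0,v_3], [v_0,v_4], [v_0,v_5], [v_1,v_3], [v_1,v_4], [v_1,v_5], [v_2,v_4], [v_2,v_5], [v_3,v_4], [v_4,v_5]
  2-simplices (6): [v_0,v_1,v_3], [v_0,v_1,v_5], [v_0,v_2,v_4], [v_0,v_3,v_4], [v_1,v_4,v_5], [v_2,v_4,v_5]

so the chain groups are C_0 ≅ Z^6, C_1 ≅ Z^12, C_2 ≅ Z^6.

∂_1: C_1 → C_0 is given by ∂[p,q] = [q] − [p].
As a 6×12 matrix over Z this has rank 5, with invariant factors (1,1,1,1,1).

Boundary ∂_2: C_2 → C_1 maps a triangle to the signed sum of its edges. For instance
  ∂[v_1,v_4,v_5] = [v_4,v_5] − [v_1,v_5] + [v_1,v_4],
  ∂[v_0,v_3,v_4] = [v_3,v_4] − [v_0,v_4] + [v_0,v_3].
The 12×6 boundary matrix has rank 6 and Smith normal form diag(1,1,1,1,1,1).

Reading off H_k = ker ∂_k / im ∂_{k+1}:

  H_0: rank C_0 − rank ∂_1 = 6 − 5 = 1, and the invariant factors of ∂_1 are all 1, so H_0 = Z.
  H_1: rank ker ∂_1 − rank ∂_2 = (12 − 5) − 6 = 1, and the invariant factors of ∂_2 are all 1, so H_1 = Z.
  H_2: rank ker ∂_2 − rank ∂_3 = (6 − 6) − 0 = 0, and there is no ∂_3, so H_2 = 0.

As a check, the Euler characteristic is 6 − 12 + 6 = 0, which agrees with 1 − 1 + 0 = 0.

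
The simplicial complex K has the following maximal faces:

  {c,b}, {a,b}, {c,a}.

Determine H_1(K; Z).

Take the total order a < b < c on the vertex set. Then K (dimension 1) consists of the simplices:

  0-simplices (3): a, b, c
  1-simplices (3): ab, ac, bc

giving chain groups C_0 ≅ Z^3, C_1 ≅ Z^3.

∂_1: C_1 → C_0 sends each edge [p,q] (with p < q) to q − p. For instance
  ∂ac = c − a.
This gives a 3×3 integer matrix of rank 2; reducing to Smith normal form yields diagonal entries (1,1).

From H_k ≅ ker(∂_k) / im(∂_{k+1}) we obtain:

  H_1: rank ker ∂_1 − rank ∂_2 = (3 − 2) − 0 = 1, and there is no ∂_2, so H_1 = Z.

(K is a triangulation of the circle S^1.)

H_1 ≅ Z.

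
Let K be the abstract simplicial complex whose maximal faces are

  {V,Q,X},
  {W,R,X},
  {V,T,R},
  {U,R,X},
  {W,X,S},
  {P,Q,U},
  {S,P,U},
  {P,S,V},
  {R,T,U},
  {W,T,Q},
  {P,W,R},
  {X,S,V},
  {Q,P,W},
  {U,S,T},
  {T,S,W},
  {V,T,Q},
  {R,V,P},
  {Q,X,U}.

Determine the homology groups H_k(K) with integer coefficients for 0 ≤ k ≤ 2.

H_0 = Z,  H_1 = Z^2,  H_2 = Z.

Take the total order P < Q < R < S < T < U < V < W < X on the vertex set. Then K (dimension 2) consists of the simplices:

  0-simplices (9): P, Q, R, S, T, U, V, W, X
  1-simplices (27): PQ, PR, PS, PU, PV, PW, QT, QU, QV, QW, QX, RT, RU, RV, RW, RX, ST, SU, SV, SW, SX, TU, TV, TW, UX, VX, WX
  2-simplices (18): PQU, PQW, PRV, PRW, PSU, PSV, QTV, QTW, QUX, QVX, RTU, RTV, RUX, RWX, STU, STW, SVX, SWX

Hence C_0 ≅ Z^9, C_1 ≅ Z^27, C_2 ≅ Z^18.

∂_1: C_1 → C_0 maps an edge to its endpoints' difference, ∂[p,q] = q − p. For instance
  ∂PW = W − P.
As a 9×27 matrix over Z this has rank 8, with invariant factors (1,1,1,1,1,1,1,1).

Boundary ∂_2: C_2 → C_1 sends each 2-simplex [p,q,r] to [q,r] − [p,r] + [p,q]. For instance
  ∂SVX = VX − SX + SV,
  ∂RUX = UX − RX + RU.
The resulting 27×18 matrix has rank 17, and its Smith normal form has invariant factors (1,1,1,1,1,1,1,1,1,1,1,1,1,1,1,1,1).

Reading off H_k = ker ∂_k / im ∂_{k+1}:

  H_0: rank C_0 − rank ∂_1 = 9 − 8 = 1, and the invariant factors of ∂_1 are all 1, so H_0 ≅ Z.
  H_1: rank ker ∂_1 − rank ∂_2 = (27 − 8) − 17 = 2, and the invariant factors of ∂_2 are all 1, so H_1 ≅ Z^2.
  H_2: rank ker ∂_2 − rank ∂_3 = (18 − 17) − 0 = 1, and there is no ∂_3, so H_2 ≅ Z.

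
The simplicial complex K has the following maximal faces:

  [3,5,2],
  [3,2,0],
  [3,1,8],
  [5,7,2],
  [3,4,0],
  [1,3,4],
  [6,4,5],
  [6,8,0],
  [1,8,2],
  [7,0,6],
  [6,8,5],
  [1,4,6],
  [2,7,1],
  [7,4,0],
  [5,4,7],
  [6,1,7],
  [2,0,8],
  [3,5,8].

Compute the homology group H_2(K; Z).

H_2 ≅ 0.

Fix the vertex order 0 < 1 < 2 < 3 < 4 < 5 < 6 < 7 < 8 and write every simplex with vertices in increasing order. Then dim K = 2 and the simplices of K are:

  0-simplices (9): [0], [1], [2], [3], [4], [5], [6], [7], [8]
  1-simplices (27): (27 of them)
  2-simplices (18): [0,2,3], [0,2,8], [0,3,4], [0,4,7], [0,6,7], [0,6,8], [1,2,7], [1,2,8], [1,3,4], [1,3,8], [1,4,6], [1,6,7], [2,3,5], [2,5,7], [3,5,8], [4,5,6], [4,5,7], [5,6,8]

giving chain groups C_0 ≅ Z^9, C_1 ≅ Z^27, C_2 ≅ Z^18.

Boundary ∂_1: C_1 → C_0 sends each edge [p,q] (with p < q) to q − p. For instance
  ∂[1,2] = [2] − [1].
As a 9×27 matrix over Z this has rank 8, with invariant factors (1,1,1,1,1,1,1,1).

The boundary map ∂_2: C_2 → C_1 sends each 2-simplex [p,q,r] to [q,r] − [p,r] + [p,q]. For instance
  ∂[5,6,8] = [6,8] − [5,8] + [5,6],
  ∂[0,2,3] = [2,3] − [0,3] + [0,2].
The resulting 27×18 matrix has rank 18, and its Smith normal form has invariant factors (1,1,1,1,1,1,1,1,1,1,1,1,1,1,1,1,1,2).

Reading off H_k = ker ∂_k / im ∂_{k+1}:

  H_2: rank ker ∂_2 − rank ∂_3 = (18 − 18) − 0 = 0, and there is no ∂_3, so H_2 = 0.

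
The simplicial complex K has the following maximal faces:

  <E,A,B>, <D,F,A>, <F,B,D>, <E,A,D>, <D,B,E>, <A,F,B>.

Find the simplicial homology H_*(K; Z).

We work with the vertex ordering A < B < D < E < F. The simplices of K, each written with vertices in increasing order, are:

  0-simplices (5): A, B, D, E, F
  1-simplices (9): AB, AD, AE, AF, BD, BE, BF, DE, DF
  2-simplices (6): ABE, ABF, ADE, ADF, BDE, BDF

giving chain groups C_0 ≅ Z^5, C_1 ≅ Z^9, C_2 ≅ Z^6.

Boundary ∂_1: C_1 → C_0 maps an edge to its endpoints' difference, ∂[p,q] = q − p. For instance
  ∂DE = E − D.
As a 5×9 matrix over Z this has rank 4, with invariant factors (1,1,1,1).

The boundary map ∂_2: C_2 → C_1 sends each 2-simplex [p,q,r] to [q,r] − [p,r] + [p,q]. For instance
  ∂ADF = DF − AF + AD,
  ∂ABF = BF − AF + AB.
The 9×6 boundary matrix has rank 5 and Smith normal form diag(1,1,1,1,1).

From H_k ≅ ker(∂_k) / im(∂_{k+1}) we obtain:

  H_0: rank C_0 − rank ∂_1 = 5 − 4 = 1, and the invariant factors of ∂_1 are all 1, so H_0 = Z.
  H_1: rank ker ∂_1 − rank ∂_2 = (9 − 4) − 5 = 0, and the invariant factors of ∂_2 are all 1, so H_1 = 0.
  H_2: rank ker ∂_2 − rank ∂_3 = (6 − 5) − 0 = 1, and there is no ∂_3, so H_2 = Z.

As a check, the Euler characteristic is 5 − 9 + 6 = 2, which agrees with 1 − 0 + 1 = 2.

H_0 = Z,  H_1 = 0,  H_2 = Z.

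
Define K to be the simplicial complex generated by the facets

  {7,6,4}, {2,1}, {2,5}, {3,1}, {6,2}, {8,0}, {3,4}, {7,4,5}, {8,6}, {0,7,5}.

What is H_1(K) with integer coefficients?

We work with the vertex ordering 0 < 1 < 2 < 3 < 4 < 5 < 6 < 7 < 8. The simplices of K, each written with vertices in increasing order, are:

  0-simplices (9): [0], [1], [2], [3], [4], [5], [6], [7], [8]
  1-simplices (14): [0,5], [0,7], [0,8], [1,2], [1,3], [2,5], [2,6], [3,4], [4,5], [4,6], [4,7], [5,7], [6,7], [6,8]
  2-simplices (3): [0,5,7], [4,5,7], [4,6,7]

giving chain groups C_0 ≅ Z^9, C_1 ≅ Z^14, C_2 ≅ Z^3.

Boundary ∂_1: C_1 → C_0 maps an edge to its endpoints' difference, ∂[p,q] = q − p.
The 9×14 boundary matrix has rank 8 and Smith normal form diag(1,1,1,1,1,1,1,1).

Boundary ∂_2: C_2 → C_1 maps a triangle to the signed sum of its edges. For instance
  ∂[4,6,7] = [6,7] − [4,7] + [4,6],
  ∂[0,5,7] = [5,7] − [0,7] + [0,5].
This gives a 14×3 integer matrix of rank 3; reducing to Smith normal form yields diagonal entries (1,1,1).

Now H_k = ker ∂_k / im ∂_{k+1}, so:

  H_1: rank ker ∂_1 − rank ∂_2 = (14 − 8) − 3 = 3, and the invariant factors of ∂_2 are all 1, so H_1 = Z^3.

H_1 ≅ Z^3.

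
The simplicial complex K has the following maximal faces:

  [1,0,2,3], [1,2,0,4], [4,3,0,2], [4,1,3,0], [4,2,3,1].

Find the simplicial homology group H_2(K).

K has 5 vertices, 10 edges, 10 triangles, 5 3-simplices.
rank ∂_2 = 6, rank ∂_3 = 4 ⇒ b_2 = 10 − 6 − 4 = 0; all invariant factors of ∂_3 are 1 so no torsion. So H_2 ≅ 0.

H_2 ≅ 0.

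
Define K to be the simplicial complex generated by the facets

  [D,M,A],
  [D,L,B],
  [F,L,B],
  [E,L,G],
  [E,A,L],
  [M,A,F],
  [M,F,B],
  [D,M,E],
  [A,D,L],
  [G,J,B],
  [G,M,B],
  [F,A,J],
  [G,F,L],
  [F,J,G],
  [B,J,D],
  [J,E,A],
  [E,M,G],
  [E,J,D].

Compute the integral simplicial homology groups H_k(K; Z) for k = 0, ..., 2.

H_0 ≅ Z,  H_1 ≅ Z ⊕ Z/2Z,  H_2 = 0.

Order the vertices as A < B < D < E < F < G < J < L < M. Listing each simplex with vertices in this order, K has dimension 2 with simplices:

  0-simplices (9): A, B, D, E, F, G, J, L, M
  1-simplices (27): AD, AE, AF, AJ, AL, AM, BD, BF, BG, BJ, BL, BM, DE, DJ, DL, DM, EG, EJ, EL, EM, FG, FJ, FL, FM, GJ, GL, GM
  2-simplices (18): ADL, ADM, AEJ, AEL, AFJ, AFM, BDJ, BDL, BFL, BFM, BGJ, BGM, DEJ, DEM, EGL, EGM, FGJ, FGL

giving chain groups C_0 ≅ Z^9, C_1 ≅ Z^27, C_2 ≅ Z^18.

Boundary ∂_1: C_1 → C_0 maps an edge to its endpoints' difference, ∂[p,q] = q − p.
The resulting 9×27 matrix has rank 8, and its Smith normal form has invariant factors (1,1,1,1,1,1,1,1).

∂_2: C_2 → C_1 sends each 2-simplex [p,q,r] to [q,r] − [p,r] + [p,q]. For instance
  ∂EGM = GM − EM + EG,
  ∂BGJ = GJ − BJ + BG.
As a 27×18 matrix over Z this has rank 18, with invariant factors (1,1,1,1,1,1,1,1,1,1,1,1,1,1,1,1,1,2).

Computing H_k = (kernel of ∂_k) / (image of ∂_{k+1}):

  H_0: rank C_0 − rank ∂_1 = 9 − 8 = 1, and the invariant factors of ∂_1 are all 1, so H_0 ≅ Z.
  H_1: rank ker ∂_1 − rank ∂_2 = (27 − 8) − 18 = 1, and ∂_2 has invariant factor 2 > 1, so H_1 ≅ Z ⊕ Z/2Z.
  H_2: rank ker ∂_2 − rank ∂_3 = (18 − 18) − 0 = 0, and there is no ∂_3, so H_2 ≅ 0.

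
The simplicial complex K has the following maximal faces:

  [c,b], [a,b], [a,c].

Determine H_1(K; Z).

Fix the vertex order a < b < c and write every simplex with vertices in increasing order. Then dim K = 1 and the simplices of K are:

  0-simplices (3): a, b, c
  1-simplices (3): ab, ac, bc

Hence C_0 ≅ Z^3, C_1 ≅ Z^3.

Boundary ∂_1: C_1 → C_0 is given by ∂[p,q] = [q] − [p]. For instance
  ∂bc = c − b.
The resulting 3×3 matrix has rank 2, and its Smith normal form has invariant factors (1,1).

Computing H_k = (kernel of ∂_k) / (image of ∂_{k+1}):

  H_1: rank ker ∂_1 − rank ∂_2 = (3 − 2) − 0 = 1, and there is no ∂_2, so H_1 = Z.

(K is a triangulation of the circle S^1.)

H_1 = Z.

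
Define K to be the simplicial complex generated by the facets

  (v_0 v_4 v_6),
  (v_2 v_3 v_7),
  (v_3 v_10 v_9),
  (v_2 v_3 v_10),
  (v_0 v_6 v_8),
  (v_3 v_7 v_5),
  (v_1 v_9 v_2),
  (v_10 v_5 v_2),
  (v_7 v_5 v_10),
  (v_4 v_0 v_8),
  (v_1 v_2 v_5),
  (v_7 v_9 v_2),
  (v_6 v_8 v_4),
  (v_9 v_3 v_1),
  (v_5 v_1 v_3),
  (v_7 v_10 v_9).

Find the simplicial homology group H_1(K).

Take the total order v_0 < v_1 < v_2 < v_3 < v_4 < v_5 < v_6 < v_7 < v_8 < v_9 < v_10 on the vertex set. Then K (dimension 2) consists of the simplices:

  0-simplices (11): [v_0], [v_1], [v_2], [v_3], [v_4], [v_5], [v_6], [v_7], [v_8], [v_9], [v_10]
  1-simplices (24): (24 of them)
  2-simplices (16): (16 of them)

Hence C_0 ≅ Z^11, C_1 ≅ Z^24, C_2 ≅ Z^16.

The boundary map ∂_1: C_1 → C_0 sends each edge [p,q] (with p < q) to q − p. For instance
  ∂[v_1,v_5] = [v_5] − [v_1].
As a 11×24 matrix over Z this has rank 9, with invariant factors (1,1,1,1,1,1,1,1,1).

Boundary ∂_2: C_2 → C_1 maps a triangle to the signed sum of its edges. For instance
  ∂[v_1,v_2,v_9] = [v_2,v_9] − [v_1,v_9] + [v_1,v_2],
  ∂[v_2,v_7,v_9] = [v_7,v_9] − [v_2,v_9] + [v_2,v_7].
As a 24×16 matrix over Z this has rank 15, with invariant factors (1,1,1,1,1,1,1,1,1,1,1,1,1,1,2).

Computing H_k = (kernel of ∂_k) / (image of ∂_{k+1}):

  H_1: rank ker ∂_1 − rank ∂_2 = (24 − 9) − 15 = 0, and ∂_2 has invariant factor 2 > 1, so H_1 ≅ Z/2.

H_1 ≅ Z/2.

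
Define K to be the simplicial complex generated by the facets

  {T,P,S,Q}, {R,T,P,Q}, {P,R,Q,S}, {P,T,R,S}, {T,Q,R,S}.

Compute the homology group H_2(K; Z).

H_2 = 0.

K has 5 vertices, 10 edges, 10 triangles, 5 3-simplices.
rank ∂_2 = 6, rank ∂_3 = 4 ⇒ b_2 = 10 − 6 − 4 = 0; all invariant factors of ∂_3 are 1 so no torsion. So H_2 = 0.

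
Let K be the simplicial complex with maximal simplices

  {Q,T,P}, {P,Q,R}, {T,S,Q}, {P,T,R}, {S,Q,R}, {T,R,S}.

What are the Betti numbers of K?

Order the vertices as P < Q < R < S < T. Listing each simplex with vertices in this order, K has dimension 2 with simplices:

  0-simplices (5): P, Q, R, S, T
  1-simplices (9): PQ, PR, PT, QR, QS, QT, RS, RT, ST
  2-simplices (6): PQR, PQT, PRT, QRS, QST, RST

Hence C_0 ≅ Z^5, C_1 ≅ Z^9, C_2 ≅ Z^6.

∂_1: C_1 → C_0 sends each edge [p,q] (with p < q) to q − p. For instance
  ∂PQ = Q − P.
The 5×9 boundary matrix has rank 4 and Smith normal form diag(1,1,1,1).

Boundary ∂_2: C_2 → C_1 maps a triangle to the signed sum of its edges. For instance
  ∂RST = ST − RT + RS,
  ∂PQR = QR − PR + PQ.
As a 9×6 matrix over Z this has rank 5, with invariant factors (1,1,1,1,1).

Reading off H_k = ker ∂_k / im ∂_{k+1}:

  H_0: rank C_0 − rank ∂_1 = 5 − 4 = 1, and the invariant factors of ∂_1 are all 1, so H_0 = Z.
  H_1: rank ker ∂_1 − rank ∂_2 = (9 − 4) − 5 = 0, and the invariant factors of ∂_2 are all 1, so H_1 = 0.
  H_2: rank ker ∂_2 − rank ∂_3 = (6 − 5) − 0 = 1, and there is no ∂_3, so H_2 = Z.

As a check, the Euler characteristic is 5 − 9 + 6 = 2, which agrees with 1 − 0 + 1 = 2.
(K is a triangulation of the 2-sphere S^2.)

Hence the Betti numbers are b_0 = 1, b_1 = 0, b_2 = 1.

b_0 = 1, b_1 = 0, b_2 = 1.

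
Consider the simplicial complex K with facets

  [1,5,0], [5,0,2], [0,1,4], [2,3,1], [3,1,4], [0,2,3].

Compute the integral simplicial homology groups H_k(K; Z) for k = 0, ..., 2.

H_0 = Z,  H_1 = Z,  H_2 = 0.

Fix the vertex order 0 < 1 < 2 < 3 < 4 < 5 and write every simplex with vertices in increasing order. Then dim K = 2 and the simplices of K are:

  0-simplices (6): [0], [1], [2], [3], [4], [5]
  1-simplices (12): [0,1], [0,2], [0,3], [0,4], [0,5], [1,2], [1,3], [1,4], [1,5], [2,3], [2,5], [3,4]
  2-simplices (6): [0,1,4], [0,1,5], [0,2,3], [0,2,5], [1,2,3], [1,3,4]

giving chain groups C_0 ≅ Z^6, C_1 ≅ Z^12, C_2 ≅ Z^6.

∂_1: C_1 → C_0 maps an edge to its endpoints' difference, ∂[p,q] = q − p.
As a 6×12 matrix over Z this has rank 5, with invariant factors (1,1,1,1,1).

Boundary ∂_2: C_2 → C_1 acts by ∂[p,q,r] = [q,r] − [p,r] + [p,q]. For instance
  ∂[0,1,5] = [1,5] − [0,5] + [0,1],
  ∂[0,2,3] = [2,3] − [0,3] + [0,2].
The 12×6 boundary matrix has rank 6 and Smith normal form diag(1,1,1,1,1,1).

From H_k ≅ ker(∂_k) / im(∂_{k+1}) we obtain:

  H_0: rank C_0 − rank ∂_1 = 6 − 5 = 1, and the invariant factors of ∂_1 are all 1, so H_0 = Z.
  H_1: rank ker ∂_1 − rank ∂_2 = (12 − 5) − 6 = 1, and the invariant factors of ∂_2 are all 1, so H_1 = Z.
  H_2: rank ker ∂_2 − rank ∂_3 = (6 − 6) − 0 = 0, and there is no ∂_3, so H_2 = 0.

As a check, the Euler characteristic is 6 − 12 + 6 = 0, which agrees with 1 − 1 + 0 = 0.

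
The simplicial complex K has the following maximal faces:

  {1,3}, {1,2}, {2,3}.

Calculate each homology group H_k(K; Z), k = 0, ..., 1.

Order the vertices as 1 < 2 < 3. Listing each simplex with vertices in this order, K has dimension 1 with simplices:

  0-simplices (3): [1], [2], [3]
  1-simplices (3): [1,2], [1,3], [2,3]

so the chain groups are C_0 ≅ Z^3, C_1 ≅ Z^3.

∂_1: C_1 → C_0 maps an edge to its endpoints' difference, ∂[p,q] = q − p. For instance
  ∂[1,3] = [3] − [1].
This gives a 3×3 integer matrix of rank 2; reducing to Smith normal form yields diagonal entries (1,1).

Computing H_k = (kernel of ∂_k) / (image of ∂_{k+1}):

  H_0: rank C_0 − rank ∂_1 = 3 − 2 = 1, and the invariant factors of ∂_1 are all 1, so H_0 = Z.
  H_1: rank ker ∂_1 − rank ∂_2 = (3 − 2) − 0 = 1, and there is no ∂_2, so H_1 = Z.

As a check, the Euler characteristic is 3 − 3 = 0, which agrees with 1 − 1 = 0.
(K is a triangulation of the circle S^1.)

H_0 = Z,  H_1 = Z.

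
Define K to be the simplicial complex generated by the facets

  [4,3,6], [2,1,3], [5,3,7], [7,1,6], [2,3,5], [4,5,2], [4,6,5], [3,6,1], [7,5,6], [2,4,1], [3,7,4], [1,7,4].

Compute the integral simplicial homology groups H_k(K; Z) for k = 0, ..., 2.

H_0 = Z,  H_1 = Z/2Z,  H_2 = 0.

Fix the vertex order 1 < 2 < 3 < 4 < 5 < 6 < 7 and write every simplex with vertices in increasing order. Then dim K = 2 and the simplices of K are:

  0-simplices (7): [1], [2], [3], [4], [5], [6], [7]
  1-simplices (18): [1,2], [1,3], [1,4], [1,6], [1,7], [2,3], [2,4], [2,5], [3,4], [3,5], [3,6], [3,7], [4,5], [4,6], [4,7], [5,6], [5,7], [6,7]
  2-simplices (12): [1,2,3], [1,2,4], [1,3,6], [1,4,7], [1,6,7], [2,3,5], [2,4,5], [3,4,6], [3,4,7], [3,5,7], [4,5,6], [5,6,7]

so the chain groups are C_0 ≅ Z^7, C_1 ≅ Z^18, C_2 ≅ Z^12.

Boundary ∂_1: C_1 → C_0 is given by ∂[p,q] = [q] − [p]. For instance
  ∂[6,7] = [7] − [6].
The 7×18 boundary matrix has rank 6 and Smith normal form diag(1,1,1,1,1,1).

The boundary map ∂_2: C_2 → C_1 maps a triangle to the signed sum of its edges. For instance
  ∂[3,4,6] = [4,6] − [3,6] + [3,4],
  ∂[1,4,7] = [4,7] − [1,7] + [1,4].
The resulting 18×12 matrix has rank 12, and its Smith normal form has invariant factors (1,1,1,1,1,1,1,1,1,1,1,2).

From H_k ≅ ker(∂_k) / im(∂_{k+1}) we obtain:

  H_0: rank C_0 − rank ∂_1 = 7 − 6 = 1, and the invariant factors of ∂_1 are all 1, so H_0 ≅ Z.
  H_1: rank ker ∂_1 − rank ∂_2 = (18 − 6) − 12 = 0, and ∂_2 has invariant factor 2 > 1, so H_1 ≅ Z/2Z.
  H_2: rank ker ∂_2 − rank ∂_3 = (12 − 12) − 0 = 0, and there is no ∂_3, so H_2 ≅ 0.

(K is a triangulation of the real projective plane RP^2.)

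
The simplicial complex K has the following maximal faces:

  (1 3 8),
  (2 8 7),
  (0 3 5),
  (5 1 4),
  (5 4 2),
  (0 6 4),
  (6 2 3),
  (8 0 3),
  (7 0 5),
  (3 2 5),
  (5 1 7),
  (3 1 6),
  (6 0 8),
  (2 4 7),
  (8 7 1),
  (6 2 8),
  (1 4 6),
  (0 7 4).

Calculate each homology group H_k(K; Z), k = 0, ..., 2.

H_0 = Z,  H_1 = Z ⊕ Z_2,  H_2 = 0.

K has 9 vertices, 27 edges, 18 triangles.
rank ∂_0 = 0, rank ∂_1 = 8 ⇒ b_0 = 9 − 0 − 8 = 1; all invariant factors of ∂_1 are 1 so no torsion. So H_0 ≅ Z.
rank ∂_1 = 8, rank ∂_2 = 18 ⇒ b_1 = 27 − 8 − 18 = 1; ∂_2 has invariant factor(s) [2] giving torsion. So H_1 ≅ Z ⊕ Z_2.
rank ∂_2 = 18, rank ∂_3 = 0 ⇒ b_2 = 18 − 18 − 0 = 0. So H_2 ≅ 0.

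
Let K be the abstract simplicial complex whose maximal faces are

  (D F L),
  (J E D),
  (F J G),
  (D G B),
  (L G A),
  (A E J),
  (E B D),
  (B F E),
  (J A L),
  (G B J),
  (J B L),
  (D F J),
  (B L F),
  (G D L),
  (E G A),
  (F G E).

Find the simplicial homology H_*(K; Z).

H_0 ≅ Z,  H_1 ≅ Z^2,  H_2 ≅ Z.

Fix the vertex order A < B < D < E < F < G < J < L and write every simplex with vertices in increasing order. Then dim K = 2 and the simplices of K are:

  0-simplices (8): A, B, D, E, F, G, J, L
  1-simplices (24): AE, AG, AJ, AL, BD, BE, BF, BG, BJ, BL, DE, DF, DG, DJ, DL, EF, EG, EJ, FG, FJ, FL, GJ, GL, JL
  2-simplices (16): AEG, AEJ, AGL, AJL, BDE, BDG, BEF, BFL, BGJ, BJL, DEJ, DFJ, DFL, DGL, EFG, FGJ

so the chain groups are C_0 ≅ Z^8, C_1 ≅ Z^24, C_2 ≅ Z^16.

Boundary ∂_1: C_1 → C_0 is given by ∂[p,q] = [q] − [p].
The 8×24 boundary matrix has rank 7 and Smith normal form diag(1,1,1,1,1,1,1).

The boundary map ∂_2: C_2 → C_1 maps a triangle to the signed sum of its edges. For instance
  ∂AJL = JL − AL + AJ,
  ∂FGJ = GJ − FJ + FG.
The 24×16 boundary matrix has rank 15 and Smith normal form diag(1,1,1,1,1,1,1,1,1,1,1,1,1,1,1).

From H_k ≅ ker(∂_k) / im(∂_{k+1}) we obtain:

  H_0: rank C_0 − rank ∂_1 = 8 − 7 = 1, and the invariant factors of ∂_1 are all 1, so H_0 = Z.
  H_1: rank ker ∂_1 − rank ∂_2 = (24 − 7) − 15 = 2, and the invariant factors of ∂_2 are all 1, so H_1 = Z^2.
  H_2: rank ker ∂_2 − rank ∂_3 = (16 − 15) − 0 = 1, and there is no ∂_3, so H_2 = Z.

As a check, the Euler characteristic is 8 − 24 + 16 = 0, which agrees with 1 − 2 + 1 = 0.
(K is a triangulation of the torus T^2.)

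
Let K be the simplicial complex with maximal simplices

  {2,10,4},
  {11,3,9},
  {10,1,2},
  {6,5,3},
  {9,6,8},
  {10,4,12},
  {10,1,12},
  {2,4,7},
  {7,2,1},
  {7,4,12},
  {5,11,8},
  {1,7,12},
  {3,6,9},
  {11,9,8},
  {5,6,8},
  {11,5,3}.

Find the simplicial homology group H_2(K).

H_2 = Z^2.

Order the vertices as 1 < 2 < 3 < 4 < 5 < 6 < 7 < 8 < 9 < 10 < 11 < 12. Listing each simplex with vertices in this order, K has dimension 2 with simplices:

  0-simplices (12): [1], [2], [3], [4], [5], [6], [7], [8], [9], [10], [11], [12]
  1-simplices (24): (24 of them)
  2-simplices (16): [1,2,7], [1,2,10], [1,7,12], [1,10,12], [2,4,7], [2,4,10], [3,5,6], [3,5,11], [3,6,9], [3,9,11], [4,7,12], [4,10,12], [5,6,8], [5,8,11], [6,8,9], [8,9,11]

giving chain groups C_0 ≅ Z^12, C_1 ≅ Z^24, C_2 ≅ Z^16.

Boundary ∂_1: C_1 → C_0 is given by ∂[p,q] = [q] − [p]. For instance
  ∂[6,9] = [9] − [6].
The 12×24 boundary matrix has rank 10 and Smith normal form diag(1,1,1,1,1,1,1,1,1,1).

The boundary map ∂_2: C_2 → C_1 acts by ∂[p,q,r] = [q,r] − [p,r] + [p,q]. For instance
  ∂[3,9,11] = [9,11] − [3,11] + [3,9],
  ∂[8,9,11] = [9,11] − [8,11] + [8,9].
The 24×16 boundary matrix has rank 14 and Smith normal form diag(1,1,1,1,1,1,1,1,1,1,1,1,1,1).

Reading off H_k = ker ∂_k / im ∂_{k+1}:

  H_2: rank ker ∂_2 − rank ∂_3 = (16 − 14) − 0 = 2, and there is no ∂_3, so H_2 = Z^2.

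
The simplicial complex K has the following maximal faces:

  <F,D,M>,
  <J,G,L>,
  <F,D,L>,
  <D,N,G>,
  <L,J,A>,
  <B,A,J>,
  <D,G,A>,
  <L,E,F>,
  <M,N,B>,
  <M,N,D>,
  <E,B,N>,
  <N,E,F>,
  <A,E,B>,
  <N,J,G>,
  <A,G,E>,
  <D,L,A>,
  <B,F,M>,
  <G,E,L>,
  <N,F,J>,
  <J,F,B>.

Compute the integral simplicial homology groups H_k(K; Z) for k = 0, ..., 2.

H_0 = Z,  H_1 = Z × Z/2,  H_2 = 0.

K has 10 vertices, 30 edges, 20 triangles.
rank ∂_0 = 0, rank ∂_1 = 9 ⇒ b_0 = 10 − 0 − 9 = 1; all invariant factors of ∂_1 are 1 so no torsion. So H_0 ≅ Z.
rank ∂_1 = 9, rank ∂_2 = 20 ⇒ b_1 = 30 − 9 − 20 = 1; ∂_2 has invariant factor(s) [2] giving torsion. So H_1 ≅ Z × Z/2.
rank ∂_2 = 20, rank ∂_3 = 0 ⇒ b_2 = 20 − 20 − 0 = 0. So H_2 ≅ 0.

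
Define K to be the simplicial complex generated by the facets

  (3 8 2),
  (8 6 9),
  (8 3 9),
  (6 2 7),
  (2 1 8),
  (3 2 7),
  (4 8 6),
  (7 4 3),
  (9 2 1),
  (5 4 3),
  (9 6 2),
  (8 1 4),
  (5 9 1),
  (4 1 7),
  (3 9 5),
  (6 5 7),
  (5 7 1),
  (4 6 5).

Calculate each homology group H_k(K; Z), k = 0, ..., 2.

We work with the vertex ordering 1 < 2 < 3 < 4 < 5 < 6 < 7 < 8 < 9. The simplices of K, each written with vertices in increasing order, are:

  0-simplices (9): [1], [2], [3], [4], [5], [6], [7], [8], [9]
  1-simplices (27): (27 of them)
  2-simplices (18): [1,2,8], [1,2,9], [1,4,7], [1,4,8], [1,5,7], [1,5,9], [2,3,7], [2,3,8], [2,6,7], [2,6,9], [3,4,5], [3,4,7], [3,5,9], [3,8,9], [4,5,6], [4,6,8], [5,6,7], [6,8,9]

so the chain groups are C_0 ≅ Z^9, C_1 ≅ Z^27, C_2 ≅ Z^18.

The boundary map ∂_1: C_1 → C_0 sends each edge [p,q] (with p < q) to q − p. For instance
  ∂[2,6] = [6] − [2].
The 9×27 boundary matrix has rank 8 and Smith normal form diag(1,1,1,1,1,1,1,1).

The boundary map ∂_2: C_2 → C_1 sends each 2-simplex [p,q,r] to [q,r] − [p,r] + [p,q]. For instance
  ∂[2,6,7] = [6,7] − [2,7] + [2,6],
  ∂[2,3,8] = [3,8] − [2,8] + [2,3].
As a 27×18 matrix over Z this has rank 18, with invariant factors (1,1,1,1,1,1,1,1,1,1,1,1,1,1,1,1,1,2).

Reading off H_k = ker ∂_k / im ∂_{k+1}:

  H_0: rank C_0 − rank ∂_1 = 9 − 8 = 1, and the invariant factors of ∂_1 are all 1, so H_0 = Z.
  H_1: rank ker ∂_1 − rank ∂_2 = (27 − 8) − 18 = 1, and ∂_2 has invariant factor 2 > 1, so H_1 = Z ⊕ Z/2Z.
  H_2: rank ker ∂_2 − rank ∂_3 = (18 − 18) − 0 = 0, and there is no ∂_3, so H_2 = 0.

As a check, the Euler characteristic is 9 − 27 + 18 = 0, which agrees with 1 − 1 + 0 = 0.

H_0 ≅ Z,  H_1 ≅ Z ⊕ Z/2Z,  H_2 = 0.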